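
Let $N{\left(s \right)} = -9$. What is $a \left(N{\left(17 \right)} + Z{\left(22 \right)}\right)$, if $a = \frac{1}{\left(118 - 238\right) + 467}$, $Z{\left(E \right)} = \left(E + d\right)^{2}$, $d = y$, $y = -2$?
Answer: $\frac{391}{347} \approx 1.1268$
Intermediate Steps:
$d = -2$
$Z{\left(E \right)} = \left(-2 + E\right)^{2}$ ($Z{\left(E \right)} = \left(E - 2\right)^{2} = \left(-2 + E\right)^{2}$)
$a = \frac{1}{347}$ ($a = \frac{1}{\left(118 - 238\right) + 467} = \frac{1}{-120 + 467} = \frac{1}{347} \approx 0.0028818$)
$a \left(N{\left(17 \right)} + Z{\left(22 \right)}\right) = \frac{-9 + \left(-2 + 22\right)^{2}}{347} = \frac{-9 + 20^{2}}{347} = \frac{-9 + 400}{347} = \frac{1}{347} \cdot 391 = \frac{391}{347}$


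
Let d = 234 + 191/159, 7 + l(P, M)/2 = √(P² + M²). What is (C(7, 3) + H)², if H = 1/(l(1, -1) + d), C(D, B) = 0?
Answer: 31277690843409/1529666801893842049 - 565504520436*√2/1529666801893842049 ≈ 1.9925e-5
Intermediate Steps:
l(P, M) = -14 + 2*√(M² + P²) (l(P, M) = -14 + 2*√(P² + M²) = -14 + 2*√(M² + P²))
d = 37397/159 (d = 234 + 191*(1/159) = 234 + 191/159 = 37397/159 ≈ 235.20)
H = 1/(35171/159 + 2*√2) (H = 1/((-14 + 2*√((-1)² + 1²)) + 37397/159) = 1/((-14 + 2*√(1 + 1)) + 37397/159) = 1/((-14 + 2*√2) + 37397/159) = 1/(35171/159 + 2*√2) ≈ 0.0044637)
(C(7, 3) + H)² = (0 + (5592189/1236796993 - 50562*√2/1236796993))² = (5592189/1236796993 - 50562*√2/1236796993)²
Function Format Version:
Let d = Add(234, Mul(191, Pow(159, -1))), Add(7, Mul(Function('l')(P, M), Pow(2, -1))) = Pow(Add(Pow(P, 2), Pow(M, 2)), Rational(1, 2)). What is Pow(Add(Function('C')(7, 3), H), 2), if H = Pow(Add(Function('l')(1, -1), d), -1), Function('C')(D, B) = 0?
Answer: Add(Rational(31277690843409, 1529666801893842049), Mul(Rational(-565504520436, 1529666801893842049), Pow(2, Rational(1, 2)))) ≈ 1.9925e-5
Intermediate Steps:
Function('l')(P, M) = Add(-14, Mul(2, Pow(Add(Pow(M, 2), Pow(P, 2)), Rational(1, 2)))) (Function('l')(P, M) = Add(-14, Mul(2, Pow(Add(Pow(P, 2), Pow(M, 2)), Rational(1, 2)))) = Add(-14, Mul(2, Pow(Add(Pow(M, 2), Pow(P, 2)), Rational(1, 2)))))
d = Rational(37397, 159) (d = Add(234, Mul(191, Rational(1, 159))) = Add(234, Rational(191, 159)) = Rational(37397, 159) ≈ 235.20)
H = Pow(Add(Rational(35171, 159), Mul(2, Pow(2, Rational(1, 2)))), -1) (H = Pow(Add(Add(-14, Mul(2, Pow(Add(Pow(-1, 2), Pow(1, 2)), Rational(1, 2)))), Rational(37397, 159)), -1) = Pow(Add(Add(-14, Mul(2, Pow(Add(1, 1), Rational(1, 2)))), Rational(37397, 159)), -1) = Pow(Add(Add(-14, Mul(2, Pow(2, Rational(1, 2)))), Rational(37397, 159)), -1) = Pow(Add(Rational(35171, 159), Mul(2, Pow(2, Rational(1, 2)))), -1) ≈ 0.0044637)
Pow(Add(Function('C')(7, 3), H), 2) = Pow(Add(0, Add(Rational(5592189, 1236796993), Mul(Rational(-50562, 1236796993), Pow(2, Rational(1, 2))))), 2) = Pow(Add(Rational(5592189, 1236796993), Mul(Rational(-50562, 1236796993), Pow(2, Rational(1, 2)))), 2)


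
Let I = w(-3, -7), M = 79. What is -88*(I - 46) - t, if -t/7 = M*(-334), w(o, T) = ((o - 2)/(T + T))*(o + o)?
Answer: -1263258/7 ≈ -1.8047e+5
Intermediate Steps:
w(o, T) = o*(-2 + o)/T (w(o, T) = ((-2 + o)/((2*T)))*(2*o) = ((-2 + o)*(1/(2*T)))*(2*o) = ((-2 + o)/(2*T))*(2*o) = o*(-2 + o)/T)
I = -15/7 (I = -3*(-2 - 3)/(-7) = -3*(-⅐)*(-5) = -15/7 ≈ -2.1429)
t = 184702 (t = -553*(-334) = -7*(-26386) = 184702)
-88*(I - 46) - t = -88*(-15/7 - 46) - 1*184702 = -88*(-337/7) - 184702 = 29656/7 - 184702 = -1263258/7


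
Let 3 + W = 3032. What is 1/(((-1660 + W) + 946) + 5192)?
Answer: 1/7507 ≈ 0.00013321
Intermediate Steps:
W = 3029 (W = -3 + 3032 = 3029)
1/(((-1660 + W) + 946) + 5192) = 1/(((-1660 + 3029) + 946) + 5192) = 1/((1369 + 946) + 5192) = 1/(2315 + 5192) = 1/7507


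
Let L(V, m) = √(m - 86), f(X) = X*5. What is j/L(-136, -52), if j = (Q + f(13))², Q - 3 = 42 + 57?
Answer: -27889*I*√138/138 ≈ -2374.1*I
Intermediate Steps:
f(X) = 5*X
Q = 102 (Q = 3 + (42 + 57) = 3 + 99 = 102)
L(V, m) = √(-86 + m)
j = 27889 (j = (102 + 5*13)² = (102 + 65)² = 167² = 27889)
j/L(-136, -52) = 27889/(√(-86 - 52)) = 27889/(√(-138)) = 27889/((I*√138)) = 27889*(-I*√138/138) = -27889*I*√138/138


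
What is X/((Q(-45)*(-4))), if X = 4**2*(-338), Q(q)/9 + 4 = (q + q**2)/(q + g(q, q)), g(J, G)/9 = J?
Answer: -3380/189 ≈ -17.884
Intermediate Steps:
g(J, G) = 9*J
Q(q) = -36 + 9*(q + q**2)/(10*q) (Q(q) = -36 + 9*((q + q**2)/(q + 9*q)) = -36 + 9*((q + q**2)/((10*q))) = -36 + 9*((q + q**2)*(1/(10*q))) = -36 + 9*((q + q**2)/(10*q)) = -36 + 9*(q + q**2)/(10*q))
X = -5408 (X = 16*(-338) = -5408)
X/((Q(-45)*(-4))) = -5408*(-1/(4*(-351/10 + (9/10)*(-45)))) = -5408*(-1/(4*(-351/10 - 81/2))) = -5408/((-378/5*(-4))) = -5408/1512/5 = -5408*5/1512 = -3380/189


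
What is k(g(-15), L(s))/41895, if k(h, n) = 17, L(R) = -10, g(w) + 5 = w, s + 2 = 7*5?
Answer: 17/41895 ≈ 0.00040578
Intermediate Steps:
s = 33 (s = -2 + 7*5 = -2 + 35 = 33)
g(w) = -5 + w
k(g(-15), L(s))/41895 = 17/41895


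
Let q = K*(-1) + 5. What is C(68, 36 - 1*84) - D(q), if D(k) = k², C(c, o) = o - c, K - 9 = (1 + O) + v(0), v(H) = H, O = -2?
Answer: -125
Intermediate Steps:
K = 8 (K = 9 + ((1 - 2) + 0) = 9 + (-1 + 0) = 9 - 1 = 8)
q = -3 (q = 8*(-1) + 5 = -8 + 5 = -3)
C(68, 36 - 1*84) - D(q) = ((36 - 1*84) - 1*68) - 1*(-3)² = ((36 - 84) - 68) - 1*9 = (-48 - 68) - 9 = -116 - 9 = -125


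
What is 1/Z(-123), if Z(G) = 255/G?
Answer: -41/85 ≈ -0.48235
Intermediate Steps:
1/Z(-123) = 1/(255/(-123)) = 1/(255*(-1/123)) = 1/(-85/41) = -41/85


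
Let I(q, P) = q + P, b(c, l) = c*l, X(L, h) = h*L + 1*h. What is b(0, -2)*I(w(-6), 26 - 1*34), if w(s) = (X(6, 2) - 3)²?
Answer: 0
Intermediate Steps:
X(L, h) = h + L*h (X(L, h) = L*h + h = h + L*h)
w(s) = 121 (w(s) = (2*(1 + 6) - 3)² = (2*7 - 3)² = (14 - 3)² = 11² = 121)
I(q, P) = P + q
b(0, -2)*I(w(-6), 26 - 1*34) = (0*(-2))*((26 - 1*34) + 121) = 0*((26 - 34) + 121) = 0*(-8 + 121) = 0*113 = 0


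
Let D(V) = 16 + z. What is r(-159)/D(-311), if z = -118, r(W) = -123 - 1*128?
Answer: 251/102 ≈ 2.4608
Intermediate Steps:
r(W) = -251 (r(W) = -123 - 128 = -251)
D(V) = -102 (D(V) = 16 - 118 = -102)
r(-159)/D(-311) = -251/(-102) = -251*(-1/102) = 251/102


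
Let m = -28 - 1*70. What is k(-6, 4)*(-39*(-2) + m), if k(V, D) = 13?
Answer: -260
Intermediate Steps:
m = -98 (m = -28 - 70 = -98)
k(-6, 4)*(-39*(-2) + m) = 13*(-39*(-2) - 98) = 13*(78 - 98) = 13*(-20) = -260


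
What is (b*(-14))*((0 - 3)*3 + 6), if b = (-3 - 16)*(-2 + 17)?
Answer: -11970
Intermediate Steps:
b = -285 (b = -19*15 = -285)
(b*(-14))*((0 - 3)*3 + 6) = (-285*(-14))*((0 - 3)*3 + 6) = 3990*(-3*3 + 6) = 3990*(-9 + 6) = 3990*(-3) = -11970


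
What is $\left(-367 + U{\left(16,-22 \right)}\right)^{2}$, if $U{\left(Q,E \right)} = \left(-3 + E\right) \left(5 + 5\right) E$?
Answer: $26347689$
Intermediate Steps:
$U{\left(Q,E \right)} = 10 E \left(-3 + E\right)$ ($U{\left(Q,E \right)} = \left(-3 + E\right) 10 E = 10 E \left(-3 + E\right)$)
$\left(-367 + U{\left(16,-22 \right)}\right)^{2} = \left(-367 + 10 \left(-22\right) \left(-3 - 22\right)\right)^{2} = \left(-367 + 10 \left(-22\right) \left(-25\right)\right)^{2} = \left(-367 + 5500\right)^{2} = 5133^{2} = 26347689$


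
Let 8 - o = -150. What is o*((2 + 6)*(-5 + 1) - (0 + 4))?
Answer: -5688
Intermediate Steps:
o = 158 (o = 8 - 1*(-150) = 8 + 150 = 158)
o*((2 + 6)*(-5 + 1) - (0 + 4)) = 158*((2 + 6)*(-5 + 1) - (0 + 4)) = 158*(8*(-4) - 1*4) = 158*(-32 - 4) = 158*(-36) = -5688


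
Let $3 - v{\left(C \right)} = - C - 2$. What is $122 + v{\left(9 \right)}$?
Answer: $136$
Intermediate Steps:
$v{\left(C \right)} = 5 + C$ ($v{\left(C \right)} = 3 - \left(- C - 2\right) = 3 - \left(-2 - C\right) = 3 + \left(2 + C\right) = 5 + C$)
$122 + v{\left(9 \right)} = 122 + \left(5 + 9\right) = 122 + 14 = 136$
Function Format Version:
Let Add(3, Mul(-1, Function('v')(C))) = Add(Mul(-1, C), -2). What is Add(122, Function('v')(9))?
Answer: 136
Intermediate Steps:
Function('v')(C) = Add(5, C) (Function('v')(C) = Add(3, Mul(-1, Add(Mul(-1, C), -2))) = Add(3, Mul(-1, Add(-2, Mul(-1, C)))) = Add(3, Add(2, C)) = Add(5, C))
Add(122, Function('v')(9)) = Add(122, Add(5, 9)) = Add(122, 14) = 136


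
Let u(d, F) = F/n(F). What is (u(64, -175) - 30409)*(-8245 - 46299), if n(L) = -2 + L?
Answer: 293567698592/177 ≈ 1.6586e+9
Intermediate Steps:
u(d, F) = F/(-2 + F)
(u(64, -175) - 30409)*(-8245 - 46299) = (-175/(-2 - 175) - 30409)*(-8245 - 46299) = (-175/(-177) - 30409)*(-54544) = (-175*(-1/177) - 30409)*(-54544) = (175/177 - 30409)*(-54544) = -5382218/177*(-54544) = 293567698592/177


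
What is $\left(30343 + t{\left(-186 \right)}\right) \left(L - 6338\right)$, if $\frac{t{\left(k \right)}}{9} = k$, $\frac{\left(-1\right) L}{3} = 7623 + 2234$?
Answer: $-1029475121$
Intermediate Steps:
$L = -29571$ ($L = - 3 \left(7623 + 2234\right) = \left(-3\right) 9857 = -29571$)
$t{\left(k \right)} = 9 k$
$\left(30343 + t{\left(-186 \right)}\right) \left(L - 6338\right) = \left(30343 + 9 \left(-186\right)\right) \left(-29571 - 6338\right) = \left(30343 - 1674\right) \left(-35909\right) = 28669 \left(-35909\right) = -1029475121$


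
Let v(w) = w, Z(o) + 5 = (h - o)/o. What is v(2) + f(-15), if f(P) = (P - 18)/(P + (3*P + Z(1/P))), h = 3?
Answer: 85/37 ≈ 2.2973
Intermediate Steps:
Z(o) = -5 + (3 - o)/o
f(P) = (-18 + P)/(-6 + 7*P) (f(P) = (P - 18)/(P + (3*P + (-6 + 3/((1/P))))) = (-18 + P)/(P + (3*P + (-6 + 3/(1/P)))) = (-18 + P)/(P + (3*P + (-6 + 3*P))) = (-18 + P)/(P + (-6 + 6*P)) = (-18 + P)/(-6 + 7*P))
v(2) + f(-15) = 2 + (-18 - 15)/(-6 + 7*(-15)) = 2 - 33/(-6 - 105) = 2 - 33/(-111) = 2 - 1/111*(-33) = 2 + 11/37 = 85/37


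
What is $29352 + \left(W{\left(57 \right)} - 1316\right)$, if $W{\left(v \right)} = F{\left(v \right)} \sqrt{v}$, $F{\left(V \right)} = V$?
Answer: $28036 + 57 \sqrt{57} \approx 28466.0$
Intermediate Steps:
$W{\left(v \right)} = v^{\frac{3}{2}}$ ($W{\left(v \right)} = v \sqrt{v} = v^{\frac{3}{2}}$)
$29352 + \left(W{\left(57 \right)} - 1316\right) = 29352 + \left(57^{\frac{3}{2}} - 1316\right) = 29352 - \left(1316 - 57 \sqrt{57}\right) = 28036 + 57 \sqrt{57}$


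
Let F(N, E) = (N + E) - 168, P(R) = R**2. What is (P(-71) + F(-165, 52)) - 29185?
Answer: -24425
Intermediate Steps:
F(N, E) = -168 + E + N (F(N, E) = (E + N) - 168 = -168 + E + N)
(P(-71) + F(-165, 52)) - 29185 = ((-71)**2 + (-168 + 52 - 165)) - 29185 = (5041 - 281) - 29185 = 4760 - 29185 = -24425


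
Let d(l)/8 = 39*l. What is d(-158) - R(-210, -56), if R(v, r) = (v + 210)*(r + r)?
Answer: -49296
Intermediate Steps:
d(l) = 312*l (d(l) = 8*(39*l) = 312*l)
R(v, r) = 2*r*(210 + v) (R(v, r) = (210 + v)*(2*r) = 2*r*(210 + v))
d(-158) - R(-210, -56) = 312*(-158) - 2*(-56)*(210 - 210) = -49296 - 2*(-56)*0 = -49296 - 1*0 = -49296 + 0 = -49296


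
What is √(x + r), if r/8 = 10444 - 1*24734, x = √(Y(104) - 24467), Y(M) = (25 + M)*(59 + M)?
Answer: 2*√(-28580 + I*√215) ≈ 0.086734 + 338.11*I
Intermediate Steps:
x = 4*I*√215 (x = √((1475 + 104² + 84*104) - 24467) = √((1475 + 10816 + 8736) - 24467) = √(21027 - 24467) = √(-3440) = 4*I*√215 ≈ 58.651*I)
r = -114320 (r = 8*(10444 - 1*24734) = 8*(10444 - 24734) = 8*(-14290) = -114320)
√(x + r) = √(4*I*√215 - 114320) = √(-114320 + 4*I*√215)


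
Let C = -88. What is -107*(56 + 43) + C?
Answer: -10681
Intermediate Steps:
-107*(56 + 43) + C = -107*(56 + 43) - 88 = -107*99 - 88 = -10593 - 88 = -10681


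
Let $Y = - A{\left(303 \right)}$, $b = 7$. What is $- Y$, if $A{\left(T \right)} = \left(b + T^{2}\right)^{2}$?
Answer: $8430177856$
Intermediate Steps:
$A{\left(T \right)} = \left(7 + T^{2}\right)^{2}$
$Y = -8430177856$ ($Y = - \left(7 + 303^{2}\right)^{2} = - \left(7 + 91809\right)^{2} = - 91816^{2} = \left(-1\right) 8430177856 = -8430177856$)
$- Y = \left(-1\right) \left(-8430177856\right) = 8430177856$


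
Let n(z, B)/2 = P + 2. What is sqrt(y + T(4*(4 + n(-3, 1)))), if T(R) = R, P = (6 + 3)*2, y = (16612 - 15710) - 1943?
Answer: I*sqrt(865) ≈ 29.411*I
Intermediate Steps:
y = -1041 (y = 902 - 1943 = -1041)
P = 18 (P = 9*2 = 18)
n(z, B) = 40 (n(z, B) = 2*(18 + 2) = 2*20 = 40)
sqrt(y + T(4*(4 + n(-3, 1)))) = sqrt(-1041 + 4*(4 + 40)) = sqrt(-1041 + 4*44) = sqrt(-1041 + 176) = sqrt(-865) = I*sqrt(865)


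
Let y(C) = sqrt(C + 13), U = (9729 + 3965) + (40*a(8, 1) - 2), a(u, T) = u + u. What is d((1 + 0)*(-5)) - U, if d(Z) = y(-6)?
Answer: -14332 + sqrt(7) ≈ -14329.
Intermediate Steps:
a(u, T) = 2*u
U = 14332 (U = (9729 + 3965) + (40*(2*8) - 2) = 13694 + (40*16 - 2) = 13694 + (640 - 2) = 13694 + 638 = 14332)
y(C) = sqrt(13 + C)
d(Z) = sqrt(7) (d(Z) = sqrt(13 - 6) = sqrt(7))
d((1 + 0)*(-5)) - U = sqrt(7) - 1*14332 = sqrt(7) - 14332 = -14332 + sqrt(7)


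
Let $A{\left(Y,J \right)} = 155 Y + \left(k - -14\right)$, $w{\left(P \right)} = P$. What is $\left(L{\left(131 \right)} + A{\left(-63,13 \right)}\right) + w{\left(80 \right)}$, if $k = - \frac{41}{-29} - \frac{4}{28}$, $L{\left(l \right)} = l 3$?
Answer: $- \frac{1883176}{203} \approx -9276.7$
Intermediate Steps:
$L{\left(l \right)} = 3 l$
$k = \frac{258}{203}$ ($k = \left(-41\right) \left(- \frac{1}{29}\right) - \frac{1}{7} = \frac{41}{29} - \frac{1}{7} = \frac{258}{203} \approx 1.2709$)
$A{\left(Y,J \right)} = \frac{3100}{203} + 155 Y$ ($A{\left(Y,J \right)} = 155 Y + \left(\frac{258}{203} - -14\right) = 155 Y + \left(\frac{258}{203} + 14\right) = 155 Y + \frac{3100}{203} = \frac{3100}{203} + 155 Y$)
$\left(L{\left(131 \right)} + A{\left(-63,13 \right)}\right) + w{\left(80 \right)} = \left(3 \cdot 131 + \left(\frac{3100}{203} + 155 \left(-63\right)\right)\right) + 80 = \left(393 + \left(\frac{3100}{203} - 9765\right)\right) + 80 = \left(393 - \frac{1979195}{203}\right) + 80 = - \frac{1899416}{203} + 80 = - \frac{1883176}{203}$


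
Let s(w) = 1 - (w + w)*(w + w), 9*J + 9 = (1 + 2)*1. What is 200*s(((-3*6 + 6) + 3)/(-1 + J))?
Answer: -23128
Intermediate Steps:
J = -⅔ (J = -1 + ((1 + 2)*1)/9 = -1 + (3*1)/9 = -1 + (⅑)*3 = -1 + ⅓ = -⅔ ≈ -0.66667)
s(w) = 1 - 4*w² (s(w) = 1 - 2*w*2*w = 1 - 4*w²)
200*s(((-3*6 + 6) + 3)/(-1 + J)) = 200*(1 - 4*((-3*6 + 6) + 3)²/(-1 - ⅔)²) = 200*(1 - 4*9*((-18 + 6) + 3)²/25) = 200*(1 - 4*9*(-12 + 3)²/25) = 200*(1 - 4*(-9*(-⅗))²) = 200*(1 - 4*(27/5)²) = 200*(1 - 4*729/25) = 200*(1 - 2916/25) = 200*(-2891/25) = -23128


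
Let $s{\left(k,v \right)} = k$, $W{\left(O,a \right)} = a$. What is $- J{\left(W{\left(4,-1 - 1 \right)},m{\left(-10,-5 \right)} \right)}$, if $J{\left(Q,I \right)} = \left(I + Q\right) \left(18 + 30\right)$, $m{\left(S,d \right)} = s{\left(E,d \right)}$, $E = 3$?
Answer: $-48$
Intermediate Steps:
$m{\left(S,d \right)} = 3$
$J{\left(Q,I \right)} = 48 I + 48 Q$ ($J{\left(Q,I \right)} = \left(I + Q\right) 48 = 48 I + 48 Q$)
$- J{\left(W{\left(4,-1 - 1 \right)},m{\left(-10,-5 \right)} \right)} = - (48 \cdot 3 + 48 \left(-1 - 1\right)) = - (144 + 48 \left(-2\right)) = - (144 - 96) = \left(-1\right) 48 = -48$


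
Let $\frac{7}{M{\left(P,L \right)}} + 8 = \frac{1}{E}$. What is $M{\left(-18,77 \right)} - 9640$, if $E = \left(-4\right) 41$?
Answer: $- \frac{12658468}{1313} \approx -9640.9$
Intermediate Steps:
$E = -164$
$M{\left(P,L \right)} = - \frac{1148}{1313}$ ($M{\left(P,L \right)} = \frac{7}{-8 + \frac{1}{-164}} = \frac{7}{-8 - \frac{1}{164}} = \frac{7}{- \frac{1313}{164}} = 7 \left(- \frac{164}{1313}\right) = - \frac{1148}{1313}$)
$M{\left(-18,77 \right)} - 9640 = - \frac{1148}{1313} - 9640 = - \frac{12658468}{1313}$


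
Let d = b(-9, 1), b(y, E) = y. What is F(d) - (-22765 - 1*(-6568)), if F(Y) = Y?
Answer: 16188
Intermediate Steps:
d = -9
F(d) - (-22765 - 1*(-6568)) = -9 - (-22765 - 1*(-6568)) = -9 - (-22765 + 6568) = -9 - 1*(-16197) = -9 + 16197 = 16188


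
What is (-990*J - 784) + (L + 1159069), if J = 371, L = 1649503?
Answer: 2440498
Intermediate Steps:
(-990*J - 784) + (L + 1159069) = (-990*371 - 784) + (1649503 + 1159069) = (-367290 - 784) + 2808572 = -368074 + 2808572 = 2440498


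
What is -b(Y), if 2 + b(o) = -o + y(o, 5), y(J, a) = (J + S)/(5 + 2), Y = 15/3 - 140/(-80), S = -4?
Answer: 117/14 ≈ 8.3571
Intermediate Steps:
Y = 27/4 (Y = 15*(⅓) - 140*(-1/80) = 5 + 7/4 = 27/4 ≈ 6.7500)
y(J, a) = -4/7 + J/7 (y(J, a) = (J - 4)/(5 + 2) = (-4 + J)/7 = (-4 + J)*(⅐) = -4/7 + J/7)
b(o) = -18/7 - 6*o/7 (b(o) = -2 + (-o + (-4/7 + o/7)) = -2 + (-4/7 - 6*o/7) = -18/7 - 6*o/7)
-b(Y) = -(-18/7 - 6/7*27/4) = -(-18/7 - 81/14) = -1*(-117/14) = 117/14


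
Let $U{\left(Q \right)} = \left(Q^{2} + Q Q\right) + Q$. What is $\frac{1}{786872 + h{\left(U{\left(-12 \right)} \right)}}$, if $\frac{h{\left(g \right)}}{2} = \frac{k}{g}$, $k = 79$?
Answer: $\frac{138}{108588415} \approx 1.2709 \cdot 10^{-6}$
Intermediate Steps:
$U{\left(Q \right)} = Q + 2 Q^{2}$ ($U{\left(Q \right)} = \left(Q^{2} + Q^{2}\right) + Q = 2 Q^{2} + Q = Q + 2 Q^{2}$)
$h{\left(g \right)} = \frac{158}{g}$ ($h{\left(g \right)} = 2 \frac{79}{g} = \frac{158}{g}$)
$\frac{1}{786872 + h{\left(U{\left(-12 \right)} \right)}} = \frac{1}{786872 + \frac{158}{\left(-12\right) \left(1 + 2 \left(-12\right)\right)}} = \frac{1}{786872 + \frac{158}{\left(-12\right) \left(1 - 24\right)}} = \frac{1}{786872 + \frac{158}{\left(-12\right) \left(-23\right)}} = \frac{1}{786872 + \frac{158}{276}} = \frac{1}{786872 + 158 \cdot \frac{1}{276}} = \frac{1}{786872 + \frac{79}{138}} = \frac{1}{\frac{108588415}{138}} = \frac{138}{108588415}$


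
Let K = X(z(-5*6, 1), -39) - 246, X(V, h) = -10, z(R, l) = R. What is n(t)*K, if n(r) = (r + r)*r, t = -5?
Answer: -12800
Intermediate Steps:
n(r) = 2*r² (n(r) = (2*r)*r = 2*r²)
K = -256 (K = -10 - 246 = -256)
n(t)*K = (2*(-5)²)*(-256) = (2*25)*(-256) = 50*(-256) = -12800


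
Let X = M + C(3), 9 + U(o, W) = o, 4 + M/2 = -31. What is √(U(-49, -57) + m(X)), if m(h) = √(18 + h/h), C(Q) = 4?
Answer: √(-58 + √19) ≈ 7.324*I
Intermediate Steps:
M = -70 (M = -8 + 2*(-31) = -8 - 62 = -70)
U(o, W) = -9 + o
X = -66 (X = -70 + 4 = -66)
m(h) = √19 (m(h) = √(18 + 1) = √19)
√(U(-49, -57) + m(X)) = √((-9 - 49) + √19) = √(-58 + √19)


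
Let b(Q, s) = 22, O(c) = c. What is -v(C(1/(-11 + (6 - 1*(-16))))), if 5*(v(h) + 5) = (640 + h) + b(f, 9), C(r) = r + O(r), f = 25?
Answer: -7009/55 ≈ -127.44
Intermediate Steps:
C(r) = 2*r (C(r) = r + r = 2*r)
v(h) = 637/5 + h/5 (v(h) = -5 + ((640 + h) + 22)/5 = -5 + (662 + h)/5 = -5 + (662/5 + h/5) = 637/5 + h/5)
-v(C(1/(-11 + (6 - 1*(-16))))) = -(637/5 + (2/(-11 + (6 - 1*(-16))))/5) = -(637/5 + (2/(-11 + (6 + 16)))/5) = -(637/5 + (2/(-11 + 22))/5) = -(637/5 + (2/11)/5) = -(637/5 + (2*(1/11))/5) = -(637/5 + (⅕)*(2/11)) = -(637/5 + 2/55) = -1*7009/55 = -7009/55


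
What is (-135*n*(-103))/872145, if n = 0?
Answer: 0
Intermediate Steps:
(-135*n*(-103))/872145 = (-135*0*(-103))/872145 = (0*(-103))*(1/872145) = 0*(1/872145) = 0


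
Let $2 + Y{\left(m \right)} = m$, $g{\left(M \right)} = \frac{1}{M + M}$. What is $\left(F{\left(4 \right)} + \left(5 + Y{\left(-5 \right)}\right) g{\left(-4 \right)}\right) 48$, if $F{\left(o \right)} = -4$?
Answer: $-180$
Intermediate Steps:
$g{\left(M \right)} = \frac{1}{2 M}$
$Y{\left(m \right)} = -2 + m$
$\left(F{\left(4 \right)} + \left(5 + Y{\left(-5 \right)}\right) g{\left(-4 \right)}\right) 48 = \left(-4 + \left(5 - 7\right) \frac{1}{2 \left(-4\right)}\right) 48 = \left(-4 + \left(5 - 7\right) \frac{1}{2} \left(- \frac{1}{4}\right)\right) 48 = \left(-4 - - \frac{1}{4}\right) 48 = \left(-4 + \frac{1}{4}\right) 48 = \left(- \frac{15}{4}\right) 48 = -180$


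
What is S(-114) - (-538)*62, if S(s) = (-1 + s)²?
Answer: 46581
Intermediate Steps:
S(-114) - (-538)*62 = (-1 - 114)² - (-538)*62 = (-115)² - 1*(-33356) = 13225 + 33356 = 46581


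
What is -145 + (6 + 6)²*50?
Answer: 7055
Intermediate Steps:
-145 + (6 + 6)²*50 = -145 + 12²*50 = -145 + 144*50 = -145 + 7200 = 7055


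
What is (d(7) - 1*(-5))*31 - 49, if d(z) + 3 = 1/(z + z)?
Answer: 213/14 ≈ 15.214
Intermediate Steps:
d(z) = -3 + 1/(2*z) (d(z) = -3 + 1/(z + z) = -3 + 1/(2*z))
(d(7) - 1*(-5))*31 - 49 = ((-3 + (½)/7) - 1*(-5))*31 - 49 = ((-3 + (½)*(⅐)) + 5)*31 - 49 = ((-3 + 1/14) + 5)*31 - 49 = (-41/14 + 5)*31 - 49 = (29/14)*31 - 49 = 899/14 - 49 = 213/14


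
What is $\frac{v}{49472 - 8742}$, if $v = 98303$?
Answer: $\frac{98303}{40730} \approx 2.4135$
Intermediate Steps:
$\frac{v}{49472 - 8742} = \frac{98303}{49472 - 8742} = \frac{98303}{40730}$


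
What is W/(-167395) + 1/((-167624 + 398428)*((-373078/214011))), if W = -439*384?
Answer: 2073669804942681/2059147290759320 ≈ 1.0071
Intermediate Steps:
W = -168576
W/(-167395) + 1/((-167624 + 398428)*((-373078/214011))) = -168576/(-167395) + 1/((-167624 + 398428)*((-373078/214011))) = -168576*(-1/167395) + 1/(230804*((-373078*1/214011))) = 168576/167395 + 1/(230804*(-373078/214011)) = 168576/167395 + (1/230804)*(-214011/373078) = 168576/167395 - 30573/12301127816 = 2073669804942681/2059147290759320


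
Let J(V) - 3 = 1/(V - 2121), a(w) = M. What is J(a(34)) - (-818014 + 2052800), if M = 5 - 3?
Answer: -2616505178/2119 ≈ -1.2348e+6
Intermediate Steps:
M = 2
a(w) = 2
J(V) = 3 + 1/(-2121 + V) (J(V) = 3 + 1/(V - 2121) = 3 + 1/(-2121 + V))
J(a(34)) - (-818014 + 2052800) = (-6362 + 3*2)/(-2121 + 2) - (-818014 + 2052800) = (-6362 + 6)/(-2119) - 1*1234786 = -1/2119*(-6356) - 1234786 = 6356/2119 - 1234786 = -2616505178/2119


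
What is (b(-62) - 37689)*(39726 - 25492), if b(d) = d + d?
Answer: -538230242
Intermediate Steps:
b(d) = 2*d
(b(-62) - 37689)*(39726 - 25492) = (2*(-62) - 37689)*(39726 - 25492) = (-124 - 37689)*14234 = -37813*14234 = -538230242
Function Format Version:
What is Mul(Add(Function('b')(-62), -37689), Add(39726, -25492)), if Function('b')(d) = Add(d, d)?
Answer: -538230242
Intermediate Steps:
Function('b')(d) = Mul(2, d)
Mul(Add(Function('b')(-62), -37689), Add(39726, -25492)) = Mul(Add(Mul(2, -62), -37689), Add(39726, -25492)) = Mul(Add(-124, -37689), 14234) = Mul(-37813, 14234) = -538230242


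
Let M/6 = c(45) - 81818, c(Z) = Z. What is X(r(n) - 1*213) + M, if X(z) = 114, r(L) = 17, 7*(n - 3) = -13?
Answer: -490524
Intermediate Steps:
n = 8/7 (n = 3 + (1/7)*(-13) = 3 - 13/7 = 8/7 ≈ 1.1429)
M = -490638 (M = 6*(45 - 81818) = 6*(-81773) = -490638)
X(r(n) - 1*213) + M = 114 - 490638 = -490524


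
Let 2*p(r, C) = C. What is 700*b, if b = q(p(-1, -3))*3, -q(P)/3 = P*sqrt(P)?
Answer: 4725*I*sqrt(6) ≈ 11574.0*I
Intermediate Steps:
p(r, C) = C/2
q(P) = -3*P**(3/2) (q(P) = -3*P*sqrt(P) = -3*P**(3/2))
b = 27*I*sqrt(6)/4 (b = -3*(-3*I*sqrt(6)/4)*3 = -(-9)*I*sqrt(6)/4*3 = (9*I*sqrt(6)/4)*3 = 27*I*sqrt(6)/4 ≈ 16.534*I)
700*b = 700*(27*I*sqrt(6)/4) = 4725*I*sqrt(6)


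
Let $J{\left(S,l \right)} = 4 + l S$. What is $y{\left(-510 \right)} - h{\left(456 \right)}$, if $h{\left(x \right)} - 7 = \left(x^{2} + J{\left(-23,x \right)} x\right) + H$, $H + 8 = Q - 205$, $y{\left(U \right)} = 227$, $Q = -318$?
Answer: $4573519$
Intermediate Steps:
$J{\left(S,l \right)} = 4 + S l$
$H = -531$ ($H = -8 - 523 = -531$)
$h{\left(x \right)} = -524 + x^{2} + x \left(4 - 23 x\right)$ ($h{\left(x \right)} = 7 - \left(531 - x^{2} - \left(4 - 23 x\right) x\right) = 7 - \left(531 - x^{2} - x \left(4 - 23 x\right)\right) = 7 + \left(-531 + x^{2} + x \left(4 - 23 x\right)\right) = -524 + x^{2} + x \left(4 - 23 x\right)$)
$y{\left(-510 \right)} - h{\left(456 \right)} = 227 - \left(-524 - 22 \cdot 456^{2} + 4 \cdot 456\right) = 227 - \left(-524 - 4574592 + 1824\right) = 227 - -4573292 = 227 + 4573292 = 4573519$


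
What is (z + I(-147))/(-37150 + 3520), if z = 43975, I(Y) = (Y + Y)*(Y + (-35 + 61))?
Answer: -79549/33630 ≈ -2.3654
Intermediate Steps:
I(Y) = 2*Y*(26 + Y) (I(Y) = (2*Y)*(Y + 26) = (2*Y)*(26 + Y) = 2*Y*(26 + Y))
(z + I(-147))/(-37150 + 3520) = (43975 + 2*(-147)*(26 - 147))/(-37150 + 3520) = (43975 + 2*(-147)*(-121))/(-33630) = (43975 + 35574)*(-1/33630) = 79549*(-1/33630) = -79549/33630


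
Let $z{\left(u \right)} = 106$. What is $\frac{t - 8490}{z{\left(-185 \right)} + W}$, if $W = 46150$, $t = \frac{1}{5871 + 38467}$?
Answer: $- \frac{376429619}{2050898528} \approx -0.18354$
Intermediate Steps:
$t = \frac{1}{44338} \approx 2.2554 \cdot 10^{-5}$
$\frac{t - 8490}{z{\left(-185 \right)} + W} = \frac{\frac{1}{44338} - 8490}{106 + 46150} = - \frac{376429619}{44338 \cdot 46256} = \left(- \frac{376429619}{44338}\right) \frac{1}{46256} = - \frac{376429619}{2050898528}$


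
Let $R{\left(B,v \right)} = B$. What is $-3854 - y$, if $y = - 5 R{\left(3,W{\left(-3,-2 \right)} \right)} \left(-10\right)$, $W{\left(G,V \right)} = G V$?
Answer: $-4004$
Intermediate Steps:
$y = 150$ ($y = \left(-5\right) 3 \left(-10\right) = \left(-15\right) \left(-10\right) = 150$)
$-3854 - y = -3854 - 150 = -4004$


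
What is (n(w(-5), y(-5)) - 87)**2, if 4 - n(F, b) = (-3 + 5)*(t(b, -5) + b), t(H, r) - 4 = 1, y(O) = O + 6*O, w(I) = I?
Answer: 529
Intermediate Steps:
y(O) = 7*O
t(H, r) = 5 (t(H, r) = 4 + 1 = 5)
n(F, b) = -6 - 2*b (n(F, b) = 4 - (-3 + 5)*(5 + b) = 4 - 2*(5 + b) = 4 - (10 + 2*b) = 4 + (-10 - 2*b) = -6 - 2*b)
(n(w(-5), y(-5)) - 87)**2 = ((-6 - 14*(-5)) - 87)**2 = ((-6 - 2*(-35)) - 87)**2 = ((-6 + 70) - 87)**2 = (64 - 87)**2 = (-23)**2 = 529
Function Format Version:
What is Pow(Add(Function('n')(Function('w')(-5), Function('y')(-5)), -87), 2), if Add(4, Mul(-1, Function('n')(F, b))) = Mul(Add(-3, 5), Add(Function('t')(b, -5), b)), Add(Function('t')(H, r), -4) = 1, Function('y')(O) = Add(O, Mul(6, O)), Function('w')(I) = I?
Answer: 529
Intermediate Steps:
Function('y')(O) = Mul(7, O)
Function('t')(H, r) = 5 (Function('t')(H, r) = Add(4, 1) = 5)
Function('n')(F, b) = Add(-6, Mul(-2, b)) (Function('n')(F, b) = Add(4, Mul(-1, Mul(Add(-3, 5), Add(5, b)))) = Add(4, Mul(-1, Mul(2, Add(5, b)))) = Add(4, Mul(-1, Add(10, Mul(2, b)))) = Add(4, Add(-10, Mul(-2, b))) = Add(-6, Mul(-2, b)))
Pow(Add(Function('n')(Function('w')(-5), Function('y')(-5)), -87), 2) = Pow(Add(Add(-6, Mul(-2, Mul(7, -5))), -87), 2) = Pow(Add(Add(-6, Mul(-2, -35)), -87), 2) = Pow(Add(Add(-6, 70), -87), 2) = Pow(Add(64, -87), 2) = Pow(-23, 2) = 529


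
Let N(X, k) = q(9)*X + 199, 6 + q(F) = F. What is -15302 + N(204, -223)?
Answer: -14491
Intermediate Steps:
q(F) = -6 + F
N(X, k) = 199 + 3*X (N(X, k) = (-6 + 9)*X + 199 = 3*X + 199 = 199 + 3*X)
-15302 + N(204, -223) = -15302 + (199 + 3*204) = -15302 + (199 + 612) = -15302 + 811 = -14491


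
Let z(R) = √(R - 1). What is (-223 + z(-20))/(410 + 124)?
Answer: -223/534 + I*√21/534 ≈ -0.4176 + 0.0085816*I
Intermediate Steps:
z(R) = √(-1 + R)
(-223 + z(-20))/(410 + 124) = (-223 + √(-1 - 20))/(410 + 124) = (-223 + √(-21))/534 = (-223 + I*√21)*(1/534) = -223/534 + I*√21/534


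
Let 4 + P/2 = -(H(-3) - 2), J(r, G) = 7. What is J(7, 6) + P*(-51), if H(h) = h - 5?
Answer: -605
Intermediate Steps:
H(h) = -5 + h
P = 12 (P = -8 + 2*(-((-5 - 3) - 2)) = -8 + 2*(-(-8 - 2)) = -8 + 2*(-1*(-10)) = -8 + 2*10 = -8 + 20 = 12)
J(7, 6) + P*(-51) = 7 + 12*(-51) = 7 - 612 = -605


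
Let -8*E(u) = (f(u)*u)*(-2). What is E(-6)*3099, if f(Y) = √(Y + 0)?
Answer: -9297*I*√6/2 ≈ -11386.0*I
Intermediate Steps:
f(Y) = √Y
E(u) = u^(3/2)/4 (E(u) = -√u*u*(-2)/8 = -u^(3/2)*(-2)/8 = -(-1)*u^(3/2)/4 = u^(3/2)/4)
E(-6)*3099 = ((-6)^(3/2)/4)*3099 = ((-6*I*√6)/4)*3099 = -3*I*√6/2*3099 = -9297*I*√6/2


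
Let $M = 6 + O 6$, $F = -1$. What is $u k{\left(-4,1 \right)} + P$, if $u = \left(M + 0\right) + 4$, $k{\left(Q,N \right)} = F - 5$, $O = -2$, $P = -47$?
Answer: $-35$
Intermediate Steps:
$k{\left(Q,N \right)} = -6$ ($k{\left(Q,N \right)} = -1 - 5 = -6$)
$M = -6$ ($M = 6 - 12 = -6$)
$u = -2$ ($u = \left(-6 + 0\right) + 4 = -6 + 4 = -2$)
$u k{\left(-4,1 \right)} + P = \left(-2\right) \left(-6\right) - 47 = 12 - 47 = -35$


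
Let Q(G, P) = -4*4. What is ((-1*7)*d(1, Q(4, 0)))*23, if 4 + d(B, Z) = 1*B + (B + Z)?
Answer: 2898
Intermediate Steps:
Q(G, P) = -16
d(B, Z) = -4 + Z + 2*B (d(B, Z) = -4 + (1*B + (B + Z)) = -4 + (B + (B + Z)) = -4 + (Z + 2*B) = -4 + Z + 2*B)
((-1*7)*d(1, Q(4, 0)))*23 = ((-1*7)*(-4 - 16 + 2*1))*23 = -7*(-4 - 16 + 2)*23 = -7*(-18)*23 = 126*23 = 2898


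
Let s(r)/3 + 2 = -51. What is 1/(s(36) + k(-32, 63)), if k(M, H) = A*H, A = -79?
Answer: -1/5136 ≈ -0.00019470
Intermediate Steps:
s(r) = -159 (s(r) = -6 + 3*(-51) = -6 - 153 = -159)
k(M, H) = -79*H
1/(s(36) + k(-32, 63)) = 1/(-159 - 79*63) = 1/(-159 - 4977) = 1/(-5136) = -1/5136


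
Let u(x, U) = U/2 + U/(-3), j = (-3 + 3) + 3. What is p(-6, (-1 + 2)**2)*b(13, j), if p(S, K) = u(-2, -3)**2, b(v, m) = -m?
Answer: -3/4 ≈ -0.75000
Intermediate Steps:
j = 3 (j = 0 + 3 = 3)
u(x, U) = U/6 (u(x, U) = U*(1/2) + U*(-1/3) = U/2 - U/3 = U/6)
p(S, K) = 1/4 (p(S, K) = ((1/6)*(-3))**2 = (-1/2)**2 = 1/4)
p(-6, (-1 + 2)**2)*b(13, j) = (-1*3)/4 = (1/4)*(-3) = -3/4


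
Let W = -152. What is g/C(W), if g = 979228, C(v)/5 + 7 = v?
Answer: -18476/15 ≈ -1231.7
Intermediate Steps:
C(v) = -35 + 5*v
g/C(W) = 979228/(-35 + 5*(-152)) = 979228/(-35 - 760) = 979228/(-795) = 979228*(-1/795) = -18476/15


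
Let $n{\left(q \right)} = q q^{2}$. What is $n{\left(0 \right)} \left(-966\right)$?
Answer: $0$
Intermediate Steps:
$n{\left(q \right)} = q^{3}$
$n{\left(0 \right)} \left(-966\right) = 0^{3} \left(-966\right) = 0 \left(-966\right) = 0$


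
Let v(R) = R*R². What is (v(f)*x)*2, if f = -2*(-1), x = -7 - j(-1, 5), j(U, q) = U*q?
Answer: -32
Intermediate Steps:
x = -2 (x = -7 - (-1)*5 = -7 - 1*(-5) = -7 + 5 = -2)
f = 2
v(R) = R³
(v(f)*x)*2 = (2³*(-2))*2 = (8*(-2))*2 = -16*2 = -32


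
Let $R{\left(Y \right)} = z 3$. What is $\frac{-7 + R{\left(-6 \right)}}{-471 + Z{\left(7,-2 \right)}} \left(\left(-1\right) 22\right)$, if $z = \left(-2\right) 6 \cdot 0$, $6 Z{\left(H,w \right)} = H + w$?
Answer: $- \frac{132}{403} \approx -0.32754$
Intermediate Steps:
$Z{\left(H,w \right)} = \frac{H}{6} + \frac{w}{6}$ ($Z{\left(H,w \right)} = \frac{H + w}{6} = \frac{H}{6} + \frac{w}{6}$)
$z = 0$ ($z = \left(-12\right) 0 = 0$)
$R{\left(Y \right)} = 0$ ($R{\left(Y \right)} = 0 \cdot 3 = 0$)
$\frac{-7 + R{\left(-6 \right)}}{-471 + Z{\left(7,-2 \right)}} \left(\left(-1\right) 22\right) = \frac{-7 + 0}{-471 + \left(\frac{1}{6} \cdot 7 + \frac{1}{6} \left(-2\right)\right)} \left(\left(-1\right) 22\right) = - \frac{7}{-471 + \left(\frac{7}{6} - \frac{1}{3}\right)} \left(-22\right) = - \frac{7}{-471 + \frac{5}{6}} \left(-22\right) = - \frac{7}{- \frac{2821}{6}} \left(-22\right) = \left(-7\right) \left(- \frac{6}{2821}\right) \left(-22\right) = \frac{6}{403} \left(-22\right) = - \frac{132}{403}$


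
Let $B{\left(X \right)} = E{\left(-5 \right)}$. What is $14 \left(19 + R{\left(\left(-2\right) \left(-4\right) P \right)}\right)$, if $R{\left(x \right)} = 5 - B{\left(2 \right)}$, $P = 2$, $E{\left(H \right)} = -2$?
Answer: $364$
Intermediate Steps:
$B{\left(X \right)} = -2$
$R{\left(x \right)} = 7$ ($R{\left(x \right)} = 5 - -2 = 5 + 2 = 7$)
$14 \left(19 + R{\left(\left(-2\right) \left(-4\right) P \right)}\right) = 14 \left(19 + 7\right) = 14 \cdot 26 = 364$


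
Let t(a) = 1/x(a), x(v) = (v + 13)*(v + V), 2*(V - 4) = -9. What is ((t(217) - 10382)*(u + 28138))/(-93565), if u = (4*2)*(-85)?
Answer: 14195008636562/4659069175 ≈ 3046.7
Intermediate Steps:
V = -1/2 (V = 4 + (1/2)*(-9) = 4 - 9/2 = -1/2 ≈ -0.50000)
x(v) = (13 + v)*(-1/2 + v) (x(v) = (v + 13)*(v - 1/2) = (13 + v)*(-1/2 + v))
u = -680 (u = 8*(-85) = -680)
t(a) = 1/(-13/2 + a**2 + 25*a/2)
((t(217) - 10382)*(u + 28138))/(-93565) = ((2/(-13 + 2*217**2 + 25*217) - 10382)*(-680 + 28138))/(-93565) = ((2/(-13 + 2*47089 + 5425) - 10382)*27458)*(-1/93565) = ((2/(-13 + 94178 + 5425) - 10382)*27458)*(-1/93565) = ((2/99590 - 10382)*27458)*(-1/93565) = ((2*(1/99590) - 10382)*27458)*(-1/93565) = ((1/49795 - 10382)*27458)*(-1/93565) = -516971689/49795*27458*(-1/93565) = -14195008636562/49795*(-1/93565) = 14195008636562/4659069175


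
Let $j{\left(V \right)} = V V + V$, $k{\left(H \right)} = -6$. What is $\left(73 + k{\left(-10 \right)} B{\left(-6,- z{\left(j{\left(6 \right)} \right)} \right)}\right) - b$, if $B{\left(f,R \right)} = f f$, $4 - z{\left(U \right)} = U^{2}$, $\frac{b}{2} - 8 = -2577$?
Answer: $4995$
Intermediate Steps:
$j{\left(V \right)} = V + V^{2}$ ($j{\left(V \right)} = V^{2} + V = V + V^{2}$)
$b = -5138$ ($b = 16 + 2 \left(-2577\right) = 16 - 5154 = -5138$)
$z{\left(U \right)} = 4 - U^{2}$
$B{\left(f,R \right)} = f^{2}$
$\left(73 + k{\left(-10 \right)} B{\left(-6,- z{\left(j{\left(6 \right)} \right)} \right)}\right) - b = \left(73 - 6 \left(-6\right)^{2}\right) - -5138 = \left(73 - 216\right) + 5138 = -143 + 5138 = 4995$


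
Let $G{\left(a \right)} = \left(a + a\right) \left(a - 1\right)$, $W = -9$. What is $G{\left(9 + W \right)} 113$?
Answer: $0$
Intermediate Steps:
$G{\left(a \right)} = 2 a \left(-1 + a\right)$
$G{\left(9 + W \right)} 113 = 2 \left(9 - 9\right) \left(-1 + \left(9 - 9\right)\right) 113 = 2 \cdot 0 \left(-1 + 0\right) 113 = 2 \cdot 0 \left(-1\right) 113 = 0 \cdot 113 = 0$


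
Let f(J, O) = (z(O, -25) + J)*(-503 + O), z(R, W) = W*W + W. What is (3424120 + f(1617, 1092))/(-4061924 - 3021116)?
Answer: -4729933/7083040 ≈ -0.66778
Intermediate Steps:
z(R, W) = W + W² (z(R, W) = W² + W = W + W²)
f(J, O) = (-503 + O)*(600 + J) (f(J, O) = (-25*(1 - 25) + J)*(-503 + O) = (-25*(-24) + J)*(-503 + O) = (600 + J)*(-503 + O) = (-503 + O)*(600 + J))
(3424120 + f(1617, 1092))/(-4061924 - 3021116) = (3424120 + (-301800 - 503*1617 + 600*1092 + 1617*1092))/(-4061924 - 3021116) = (3424120 + (-301800 - 813351 + 655200 + 1765764))/(-7083040) = (3424120 + 1305813)*(-1/7083040) = 4729933*(-1/7083040) = -4729933/7083040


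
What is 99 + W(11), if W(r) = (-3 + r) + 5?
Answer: 112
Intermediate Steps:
W(r) = 2 + r
99 + W(11) = 99 + (2 + 11) = 99 + 13 = 112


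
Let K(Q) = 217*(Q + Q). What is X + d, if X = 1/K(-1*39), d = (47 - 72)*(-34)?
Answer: 14387099/16926 ≈ 850.00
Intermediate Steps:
K(Q) = 434*Q (K(Q) = 217*(2*Q) = 434*Q)
d = 850 (d = -25*(-34) = 850)
X = -1/16926 (X = 1/(434*(-1*39)) = 1/(434*(-39)) = 1/(-16926) = -1/16926 ≈ -5.9081e-5)
X + d = -1/16926 + 850 = 14387099/16926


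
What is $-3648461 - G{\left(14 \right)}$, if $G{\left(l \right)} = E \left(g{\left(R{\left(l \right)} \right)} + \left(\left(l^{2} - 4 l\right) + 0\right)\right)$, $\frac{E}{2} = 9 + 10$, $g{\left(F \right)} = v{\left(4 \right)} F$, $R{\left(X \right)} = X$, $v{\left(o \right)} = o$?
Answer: $-3655909$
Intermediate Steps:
$g{\left(F \right)} = 4 F$
$E = 38$ ($E = 2 \left(9 + 10\right) = 2 \cdot 19 = 38$)
$G{\left(l \right)} = 38 l^{2}$ ($G{\left(l \right)} = 38 \left(4 l + \left(\left(l^{2} - 4 l\right) + 0\right)\right) = 38 \left(4 l + \left(l^{2} - 4 l\right)\right) = 38 l^{2}$)
$-3648461 - G{\left(14 \right)} = -3648461 - 38 \cdot 14^{2} = -3648461 - 38 \cdot 196 = -3648461 - 7448 = -3655909$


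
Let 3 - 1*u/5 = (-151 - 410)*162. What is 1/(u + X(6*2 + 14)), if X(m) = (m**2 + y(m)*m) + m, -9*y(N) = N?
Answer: 9/4095467 ≈ 2.1976e-6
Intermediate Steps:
y(N) = -N/9
u = 454425 (u = 15 - 5*(-151 - 410)*162 = 15 - (-2805)*162 = 15 - 5*(-90882) = 15 + 454410 = 454425)
X(m) = m + 8*m**2/9 (X(m) = (m**2 + (-m/9)*m) + m = (m**2 - m**2/9) + m = 8*m**2/9 + m = m + 8*m**2/9)
1/(u + X(6*2 + 14)) = 1/(454425 + (6*2 + 14)*(9 + 8*(6*2 + 14))/9) = 1/(454425 + (12 + 14)*(9 + 8*(12 + 14))/9) = 1/(454425 + (1/9)*26*(9 + 8*26)) = 1/(454425 + (1/9)*26*(9 + 208)) = 1/(454425 + (1/9)*26*217) = 1/(454425 + 5642/9) = 1/(4095467/9) = 9/4095467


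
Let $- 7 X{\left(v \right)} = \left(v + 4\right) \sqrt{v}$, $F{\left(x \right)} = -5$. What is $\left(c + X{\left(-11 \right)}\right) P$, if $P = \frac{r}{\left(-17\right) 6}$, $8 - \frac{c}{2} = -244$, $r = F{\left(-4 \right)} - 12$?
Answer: $84 + \frac{i \sqrt{11}}{6} \approx 84.0 + 0.55277 i$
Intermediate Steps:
$X{\left(v \right)} = - \frac{\sqrt{v} \left(4 + v\right)}{7}$ ($X{\left(v \right)} = - \frac{\left(v + 4\right) \sqrt{v}}{7} = - \frac{\left(4 + v\right) \sqrt{v}}{7} = - \frac{\sqrt{v} \left(4 + v\right)}{7}$)
$r = -17$ ($r = -5 - 12 = -17$)
$c = 504$ ($c = 16 - -488 = 16 + 488 = 504$)
$P = \frac{1}{6}$ ($P = - \frac{17}{\left(-17\right) 6} = - \frac{17}{-102} = \left(-17\right) \left(- \frac{1}{102}\right) = \frac{1}{6} \approx 0.16667$)
$\left(c + X{\left(-11 \right)}\right) P = \left(504 + \frac{\sqrt{-11} \left(-4 - -11\right)}{7}\right) \frac{1}{6} = \left(504 + \frac{i \sqrt{11} \left(-4 + 11\right)}{7}\right) \frac{1}{6} = \left(504 + \frac{1}{7} i \sqrt{11} \cdot 7\right) \frac{1}{6} = \left(504 + i \sqrt{11}\right) \frac{1}{6} = 84 + \frac{i \sqrt{11}}{6}$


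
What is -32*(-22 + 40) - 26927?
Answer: -27503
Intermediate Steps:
-32*(-22 + 40) - 26927 = -32*18 - 26927 = -576 - 26927 = -27503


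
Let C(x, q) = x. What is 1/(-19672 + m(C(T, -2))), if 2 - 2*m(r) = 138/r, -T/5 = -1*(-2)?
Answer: -10/196641 ≈ -5.0854e-5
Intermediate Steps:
T = -10 (T = -(-5)*(-2) = -5*2 = -10)
m(r) = 1 - 69/r
1/(-19672 + m(C(T, -2))) = 1/(-19672 + (-69 - 10)/(-10)) = 1/(-19672 - ⅒*(-79)) = 1/(-19672 + 79/10) = 1/(-196641/10) = -10/196641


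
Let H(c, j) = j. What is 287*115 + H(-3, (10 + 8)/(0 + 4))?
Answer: 66019/2 ≈ 33010.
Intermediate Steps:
287*115 + H(-3, (10 + 8)/(0 + 4)) = 287*115 + (10 + 8)/(0 + 4) = 33005 + 18/4 = 33005 + 18*(¼) = 33005 + 9/2 = 66019/2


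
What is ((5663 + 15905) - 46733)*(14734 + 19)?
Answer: -371259245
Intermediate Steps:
((5663 + 15905) - 46733)*(14734 + 19) = (21568 - 46733)*14753 = -25165*14753 = -371259245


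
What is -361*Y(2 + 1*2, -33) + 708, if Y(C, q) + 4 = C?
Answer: 708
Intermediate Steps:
Y(C, q) = -4 + C
-361*Y(2 + 1*2, -33) + 708 = -361*(-4 + (2 + 1*2)) + 708 = -361*(-4 + (2 + 2)) + 708 = -361*(-4 + 4) + 708 = -361*0 + 708 = 0 + 708 = 708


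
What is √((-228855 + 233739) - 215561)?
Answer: I*√210677 ≈ 459.0*I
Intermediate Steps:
√((-228855 + 233739) - 215561) = √(4884 - 215561) = √(-210677) = I*√210677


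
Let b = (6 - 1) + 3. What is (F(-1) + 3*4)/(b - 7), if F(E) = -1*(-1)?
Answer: 13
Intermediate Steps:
b = 8 (b = 5 + 3 = 8)
F(E) = 1
(F(-1) + 3*4)/(b - 7) = (1 + 3*4)/(8 - 7) = (1 + 12)/1 = 13*1 = 13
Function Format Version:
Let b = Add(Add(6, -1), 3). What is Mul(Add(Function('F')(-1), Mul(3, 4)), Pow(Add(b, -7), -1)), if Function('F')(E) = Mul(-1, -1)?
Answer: 13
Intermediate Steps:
b = 8 (b = Add(5, 3) = 8)
Function('F')(E) = 1
Mul(Add(Function('F')(-1), Mul(3, 4)), Pow(Add(b, -7), -1)) = Mul(Add(1, Mul(3, 4)), Pow(Add(8, -7), -1)) = Mul(Add(1, 12), Pow(1, -1)) = Mul(13, 1) = 13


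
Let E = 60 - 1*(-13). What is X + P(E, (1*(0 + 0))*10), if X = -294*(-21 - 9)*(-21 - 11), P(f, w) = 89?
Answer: -282151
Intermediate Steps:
E = 73 (E = 60 + 13 = 73)
X = -282240 (X = -(-8820)*(-32) = -294*960 = -282240)
X + P(E, (1*(0 + 0))*10) = -282240 + 89 = -282151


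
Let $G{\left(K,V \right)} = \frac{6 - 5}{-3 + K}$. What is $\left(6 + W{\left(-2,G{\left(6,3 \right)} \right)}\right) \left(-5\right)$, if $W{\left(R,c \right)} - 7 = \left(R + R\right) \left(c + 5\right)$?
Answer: $\frac{125}{3} \approx 41.667$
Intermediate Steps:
$G{\left(K,V \right)} = \frac{1}{-3 + K}$ ($G{\left(K,V \right)} = 1 \frac{1}{-3 + K} = \frac{1}{-3 + K}$)
$W{\left(R,c \right)} = 7 + 2 R \left(5 + c\right)$ ($W{\left(R,c \right)} = 7 + \left(R + R\right) \left(c + 5\right) = 7 + 2 R \left(5 + c\right)$)
$\left(6 + W{\left(-2,G{\left(6,3 \right)} \right)}\right) \left(-5\right) = \left(6 + \left(7 + 10 \left(-2\right) + 2 \left(-2\right) \frac{1}{-3 + 6}\right)\right) \left(-5\right) = \left(6 + \left(7 - 20 + 2 \left(-2\right) \frac{1}{3}\right)\right) \left(-5\right) = \left(6 - \frac{43}{3}\right) \left(-5\right) = \left(- \frac{25}{3}\right) \left(-5\right) = \frac{125}{3}$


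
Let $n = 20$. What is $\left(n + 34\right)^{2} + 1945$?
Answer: $4861$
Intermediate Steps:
$\left(n + 34\right)^{2} + 1945 = \left(20 + 34\right)^{2} + 1945 = 54^{2} + 1945 = 2916 + 1945 = 4861$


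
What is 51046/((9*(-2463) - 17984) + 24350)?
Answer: -51046/15801 ≈ -3.2306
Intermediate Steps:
51046/((9*(-2463) - 17984) + 24350) = 51046/((-22167 - 17984) + 24350) = 51046/(-40151 + 24350) = 51046/(-15801) = 51046*(-1/15801) = -51046/15801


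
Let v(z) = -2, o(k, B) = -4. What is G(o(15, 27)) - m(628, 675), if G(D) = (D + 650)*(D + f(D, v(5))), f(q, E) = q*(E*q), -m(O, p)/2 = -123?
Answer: -23502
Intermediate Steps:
m(O, p) = 246 (m(O, p) = -2*(-123) = 246)
f(q, E) = E*q²
G(D) = (650 + D)*(D - 2*D²) (G(D) = (D + 650)*(D - 2*D²) = (650 + D)*(D - 2*D²))
G(o(15, 27)) - m(628, 675) = -4*(650 - 1299*(-4) - 2*(-4)²) - 1*246 = -4*(650 + 5196 - 2*16) - 246 = -4*(650 + 5196 - 32) - 246 = -4*5814 - 246 = -23256 - 246 = -23502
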